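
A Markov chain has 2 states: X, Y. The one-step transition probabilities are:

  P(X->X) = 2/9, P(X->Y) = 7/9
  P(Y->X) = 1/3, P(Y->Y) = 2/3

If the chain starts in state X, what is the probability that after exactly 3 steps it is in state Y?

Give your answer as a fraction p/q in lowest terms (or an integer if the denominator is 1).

Answer: 511/729

Derivation:
Computing P^3 by repeated multiplication:
P^1 =
  X: [2/9, 7/9]
  Y: [1/3, 2/3]
P^2 =
  X: [25/81, 56/81]
  Y: [8/27, 19/27]
P^3 =
  X: [218/729, 511/729]
  Y: [73/243, 170/243]

(P^3)[X -> Y] = 511/729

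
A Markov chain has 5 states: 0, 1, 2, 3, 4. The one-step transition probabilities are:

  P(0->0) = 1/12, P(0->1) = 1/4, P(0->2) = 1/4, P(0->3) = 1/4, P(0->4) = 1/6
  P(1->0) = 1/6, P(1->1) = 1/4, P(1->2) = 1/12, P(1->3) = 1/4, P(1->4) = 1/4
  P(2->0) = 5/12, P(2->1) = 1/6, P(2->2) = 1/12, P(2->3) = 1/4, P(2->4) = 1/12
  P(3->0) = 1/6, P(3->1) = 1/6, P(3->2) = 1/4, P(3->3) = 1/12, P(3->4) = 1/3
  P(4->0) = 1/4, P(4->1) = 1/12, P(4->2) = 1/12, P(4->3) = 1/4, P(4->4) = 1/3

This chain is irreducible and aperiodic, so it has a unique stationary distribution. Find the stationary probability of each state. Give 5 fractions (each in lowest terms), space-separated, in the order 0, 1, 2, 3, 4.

Answer: 1214/5831 2081/11662 1793/11662 3/14 2861/11662

Derivation:
The stationary distribution satisfies pi = pi * P, i.e.:
  pi_0 = 1/12*pi_0 + 1/6*pi_1 + 5/12*pi_2 + 1/6*pi_3 + 1/4*pi_4
  pi_1 = 1/4*pi_0 + 1/4*pi_1 + 1/6*pi_2 + 1/6*pi_3 + 1/12*pi_4
  pi_2 = 1/4*pi_0 + 1/12*pi_1 + 1/12*pi_2 + 1/4*pi_3 + 1/12*pi_4
  pi_3 = 1/4*pi_0 + 1/4*pi_1 + 1/4*pi_2 + 1/12*pi_3 + 1/4*pi_4
  pi_4 = 1/6*pi_0 + 1/4*pi_1 + 1/12*pi_2 + 1/3*pi_3 + 1/3*pi_4
with normalization: pi_0 + pi_1 + pi_2 + pi_3 + pi_4 = 1.

Using the first 4 balance equations plus normalization, the linear system A*pi = b is:
  [-11/12, 1/6, 5/12, 1/6, 1/4] . pi = 0
  [1/4, -3/4, 1/6, 1/6, 1/12] . pi = 0
  [1/4, 1/12, -11/12, 1/4, 1/12] . pi = 0
  [1/4, 1/4, 1/4, -11/12, 1/4] . pi = 0
  [1, 1, 1, 1, 1] . pi = 1

Solving yields:
  pi_0 = 1214/5831
  pi_1 = 2081/11662
  pi_2 = 1793/11662
  pi_3 = 3/14
  pi_4 = 2861/11662

Verification (pi * P):
  1214/5831*1/12 + 2081/11662*1/6 + 1793/11662*5/12 + 3/14*1/6 + 2861/11662*1/4 = 1214/5831 = pi_0  (ok)
  1214/5831*1/4 + 2081/11662*1/4 + 1793/11662*1/6 + 3/14*1/6 + 2861/11662*1/12 = 2081/11662 = pi_1  (ok)
  1214/5831*1/4 + 2081/11662*1/12 + 1793/11662*1/12 + 3/14*1/4 + 2861/11662*1/12 = 1793/11662 = pi_2  (ok)
  1214/5831*1/4 + 2081/11662*1/4 + 1793/11662*1/4 + 3/14*1/12 + 2861/11662*1/4 = 3/14 = pi_3  (ok)
  1214/5831*1/6 + 2081/11662*1/4 + 1793/11662*1/12 + 3/14*1/3 + 2861/11662*1/3 = 2861/11662 = pi_4  (ok)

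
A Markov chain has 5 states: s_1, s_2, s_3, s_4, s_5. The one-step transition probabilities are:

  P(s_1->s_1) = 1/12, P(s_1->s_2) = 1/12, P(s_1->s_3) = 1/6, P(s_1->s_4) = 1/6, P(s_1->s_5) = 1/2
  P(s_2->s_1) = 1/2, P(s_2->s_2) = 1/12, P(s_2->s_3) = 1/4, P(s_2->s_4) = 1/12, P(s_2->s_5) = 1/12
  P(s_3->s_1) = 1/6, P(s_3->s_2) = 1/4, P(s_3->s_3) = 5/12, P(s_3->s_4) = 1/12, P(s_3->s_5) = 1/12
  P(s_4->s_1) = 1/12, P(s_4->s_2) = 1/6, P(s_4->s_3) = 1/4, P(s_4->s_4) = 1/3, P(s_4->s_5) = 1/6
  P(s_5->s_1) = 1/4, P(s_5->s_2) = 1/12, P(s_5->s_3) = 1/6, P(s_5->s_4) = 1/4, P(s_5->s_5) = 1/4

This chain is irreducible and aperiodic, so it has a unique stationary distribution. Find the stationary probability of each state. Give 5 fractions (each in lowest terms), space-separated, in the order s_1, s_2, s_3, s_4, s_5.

Answer: 841/4201 1189/8402 2169/8402 764/4201 917/4201

Derivation:
The stationary distribution satisfies pi = pi * P, i.e.:
  pi_s_1 = 1/12*pi_s_1 + 1/2*pi_s_2 + 1/6*pi_s_3 + 1/12*pi_s_4 + 1/4*pi_s_5
  pi_s_2 = 1/12*pi_s_1 + 1/12*pi_s_2 + 1/4*pi_s_3 + 1/6*pi_s_4 + 1/12*pi_s_5
  pi_s_3 = 1/6*pi_s_1 + 1/4*pi_s_2 + 5/12*pi_s_3 + 1/4*pi_s_4 + 1/6*pi_s_5
  pi_s_4 = 1/6*pi_s_1 + 1/12*pi_s_2 + 1/12*pi_s_3 + 1/3*pi_s_4 + 1/4*pi_s_5
  pi_s_5 = 1/2*pi_s_1 + 1/12*pi_s_2 + 1/12*pi_s_3 + 1/6*pi_s_4 + 1/4*pi_s_5
with normalization: pi_s_1 + pi_s_2 + pi_s_3 + pi_s_4 + pi_s_5 = 1.

Using the first 4 balance equations plus normalization, the linear system A*pi = b is:
  [-11/12, 1/2, 1/6, 1/12, 1/4] . pi = 0
  [1/12, -11/12, 1/4, 1/6, 1/12] . pi = 0
  [1/6, 1/4, -7/12, 1/4, 1/6] . pi = 0
  [1/6, 1/12, 1/12, -2/3, 1/4] . pi = 0
  [1, 1, 1, 1, 1] . pi = 1

Solving yields:
  pi_s_1 = 841/4201
  pi_s_2 = 1189/8402
  pi_s_3 = 2169/8402
  pi_s_4 = 764/4201
  pi_s_5 = 917/4201

Verification (pi * P):
  841/4201*1/12 + 1189/8402*1/2 + 2169/8402*1/6 + 764/4201*1/12 + 917/4201*1/4 = 841/4201 = pi_s_1  (ok)
  841/4201*1/12 + 1189/8402*1/12 + 2169/8402*1/4 + 764/4201*1/6 + 917/4201*1/12 = 1189/8402 = pi_s_2  (ok)
  841/4201*1/6 + 1189/8402*1/4 + 2169/8402*5/12 + 764/4201*1/4 + 917/4201*1/6 = 2169/8402 = pi_s_3  (ok)
  841/4201*1/6 + 1189/8402*1/12 + 2169/8402*1/12 + 764/4201*1/3 + 917/4201*1/4 = 764/4201 = pi_s_4  (ok)
  841/4201*1/2 + 1189/8402*1/12 + 2169/8402*1/12 + 764/4201*1/6 + 917/4201*1/4 = 917/4201 = pi_s_5  (ok)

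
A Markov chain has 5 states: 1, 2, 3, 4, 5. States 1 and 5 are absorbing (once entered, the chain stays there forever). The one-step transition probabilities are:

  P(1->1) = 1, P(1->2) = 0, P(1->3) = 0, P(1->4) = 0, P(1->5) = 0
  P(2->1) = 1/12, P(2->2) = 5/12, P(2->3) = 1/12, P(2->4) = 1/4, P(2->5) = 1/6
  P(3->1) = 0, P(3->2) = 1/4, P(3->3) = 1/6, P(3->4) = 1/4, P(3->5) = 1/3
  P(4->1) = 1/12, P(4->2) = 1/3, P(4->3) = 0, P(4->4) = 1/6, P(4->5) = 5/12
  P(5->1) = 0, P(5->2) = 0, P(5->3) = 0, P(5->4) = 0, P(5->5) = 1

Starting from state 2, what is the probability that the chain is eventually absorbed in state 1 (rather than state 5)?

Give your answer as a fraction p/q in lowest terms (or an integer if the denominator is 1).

Answer: 133/538

Derivation:
Let a_i = P(absorbed in 1 | start in state i).
Boundary conditions: a_1 = 1, a_5 = 0.
For each transient state i, a_i = sum_j P(i->j) * a_j:
  a_2 = 1/12*a_1 + 5/12*a_2 + 1/12*a_3 + 1/4*a_4 + 1/6*a_5
  a_3 = 0*a_1 + 1/4*a_2 + 1/6*a_3 + 1/4*a_4 + 1/3*a_5
  a_4 = 1/12*a_1 + 1/3*a_2 + 0*a_3 + 1/6*a_4 + 5/12*a_5

Substituting a_1 = 1 and a_5 = 0, rearrange to (I - Q) a = r where r[i] = P(i -> 1):
  [7/12, -1/12, -1/4] . (a_2, a_3, a_4) = 1/12
  [-1/4, 5/6, -1/4] . (a_2, a_3, a_4) = 0
  [-1/3, 0, 5/6] . (a_2, a_3, a_4) = 1/12

Solving yields:
  a_2 = 133/538
  a_3 = 36/269
  a_4 = 107/538

Starting state is 2, so the absorption probability is a_2 = 133/538.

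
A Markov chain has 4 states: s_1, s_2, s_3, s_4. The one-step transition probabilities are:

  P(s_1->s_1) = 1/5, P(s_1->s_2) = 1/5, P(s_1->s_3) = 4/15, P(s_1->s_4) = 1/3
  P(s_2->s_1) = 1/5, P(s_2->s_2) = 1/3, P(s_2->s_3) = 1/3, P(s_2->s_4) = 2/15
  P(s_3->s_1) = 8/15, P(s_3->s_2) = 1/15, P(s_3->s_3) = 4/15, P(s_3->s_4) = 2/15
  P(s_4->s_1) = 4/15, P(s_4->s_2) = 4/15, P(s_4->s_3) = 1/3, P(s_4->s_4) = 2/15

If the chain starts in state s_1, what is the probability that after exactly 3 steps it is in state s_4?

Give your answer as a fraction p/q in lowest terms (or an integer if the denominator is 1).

Computing P^3 by repeated multiplication:
P^1 =
  s_1: [1/5, 1/5, 4/15, 1/3]
  s_2: [1/5, 1/3, 1/3, 2/15]
  s_3: [8/15, 1/15, 4/15, 2/15]
  s_4: [4/15, 4/15, 1/3, 2/15]
P^2 =
  s_1: [14/45, 16/75, 68/225, 13/75]
  s_2: [8/25, 47/225, 67/225, 13/75]
  s_3: [67/225, 41/225, 7/25, 6/25]
  s_4: [8/25, 1/5, 22/75, 14/75]
P^3 =
  s_1: [1054/3375, 674/3375, 329/1125, 44/225]
  s_2: [1049/3375, 674/3375, 986/3375, 74/375]
  s_3: [116/375, 137/675, 199/675, 217/1125]
  s_4: [349/1125, 1/5, 329/1125, 74/375]

(P^3)[s_1 -> s_4] = 44/225

Answer: 44/225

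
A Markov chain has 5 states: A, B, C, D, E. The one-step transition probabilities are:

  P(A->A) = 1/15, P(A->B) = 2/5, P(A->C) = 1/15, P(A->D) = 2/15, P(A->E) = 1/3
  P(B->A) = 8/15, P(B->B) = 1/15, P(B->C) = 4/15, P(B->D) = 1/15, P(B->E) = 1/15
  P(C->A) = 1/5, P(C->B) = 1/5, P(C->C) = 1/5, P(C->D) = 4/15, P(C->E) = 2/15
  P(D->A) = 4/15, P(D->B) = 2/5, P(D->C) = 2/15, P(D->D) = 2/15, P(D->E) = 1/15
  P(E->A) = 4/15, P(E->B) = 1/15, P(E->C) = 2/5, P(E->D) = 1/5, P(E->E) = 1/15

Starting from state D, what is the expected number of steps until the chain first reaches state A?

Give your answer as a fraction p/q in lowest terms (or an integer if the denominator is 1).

Answer: 31650/10123

Derivation:
Let h_i = expected steps to first reach A from state i.
Boundary: h_A = 0.
First-step equations for the other states:
  h_B = 1 + 8/15*h_A + 1/15*h_B + 4/15*h_C + 1/15*h_D + 1/15*h_E
  h_C = 1 + 1/5*h_A + 1/5*h_B + 1/5*h_C + 4/15*h_D + 2/15*h_E
  h_D = 1 + 4/15*h_A + 2/5*h_B + 2/15*h_C + 2/15*h_D + 1/15*h_E
  h_E = 1 + 4/15*h_A + 1/15*h_B + 2/5*h_C + 1/5*h_D + 1/15*h_E

Substituting h_A = 0 and rearranging gives the linear system (I - Q) h = 1:
  [14/15, -4/15, -1/15, -1/15] . (h_B, h_C, h_D, h_E) = 1
  [-1/5, 4/5, -4/15, -2/15] . (h_B, h_C, h_D, h_E) = 1
  [-2/5, -2/15, 13/15, -1/15] . (h_B, h_C, h_D, h_E) = 1
  [-1/15, -2/5, -1/5, 14/15] . (h_B, h_C, h_D, h_E) = 1

Solving yields:
  h_B = 25695/10123
  h_C = 35400/10123
  h_D = 31650/10123
  h_E = 34635/10123

Starting state is D, so the expected hitting time is h_D = 31650/10123.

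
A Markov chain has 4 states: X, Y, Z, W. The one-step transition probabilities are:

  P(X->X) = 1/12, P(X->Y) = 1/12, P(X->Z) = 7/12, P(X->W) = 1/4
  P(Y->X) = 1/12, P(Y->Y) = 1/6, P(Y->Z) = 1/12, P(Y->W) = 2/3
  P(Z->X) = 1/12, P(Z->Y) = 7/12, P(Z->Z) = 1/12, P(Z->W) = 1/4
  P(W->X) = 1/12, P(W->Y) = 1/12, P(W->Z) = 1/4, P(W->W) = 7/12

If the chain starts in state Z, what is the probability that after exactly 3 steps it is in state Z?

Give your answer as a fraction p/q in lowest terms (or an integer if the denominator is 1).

Computing P^3 by repeated multiplication:
P^1 =
  X: [1/12, 1/12, 7/12, 1/4]
  Y: [1/12, 1/6, 1/12, 2/3]
  Z: [1/12, 7/12, 1/12, 1/4]
  W: [1/12, 1/12, 1/4, 7/12]
P^2 =
  X: [1/12, 55/144, 1/6, 53/144]
  Y: [1/12, 5/36, 17/72, 13/24]
  Z: [1/12, 25/144, 1/6, 83/144]
  W: [1/12, 31/144, 2/9, 23/48]
P^3 =
  X: [1/12, 343/1728, 161/864, 919/1728]
  Y: [1/12, 23/108, 31/144, 211/432]
  Z: [1/12, 313/1728, 191/864, 889/1728]
  W: [1/12, 367/1728, 59/288, 863/1728]

(P^3)[Z -> Z] = 191/864

Answer: 191/864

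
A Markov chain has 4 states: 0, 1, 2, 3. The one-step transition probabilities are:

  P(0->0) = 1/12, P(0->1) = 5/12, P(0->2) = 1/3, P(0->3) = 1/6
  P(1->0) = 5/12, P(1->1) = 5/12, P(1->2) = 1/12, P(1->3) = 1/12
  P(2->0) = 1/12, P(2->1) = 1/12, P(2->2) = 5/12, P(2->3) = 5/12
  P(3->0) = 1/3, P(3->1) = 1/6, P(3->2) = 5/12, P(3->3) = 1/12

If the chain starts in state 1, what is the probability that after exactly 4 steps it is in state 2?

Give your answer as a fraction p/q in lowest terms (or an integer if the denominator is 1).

Answer: 2051/6912

Derivation:
Computing P^4 by repeated multiplication:
P^1 =
  0: [1/12, 5/12, 1/3, 1/6]
  1: [5/12, 5/12, 1/12, 1/12]
  2: [1/12, 1/12, 5/12, 5/12]
  3: [1/3, 1/6, 5/12, 1/12]
P^2 =
  0: [19/72, 19/72, 13/48, 29/144]
  1: [35/144, 53/144, 35/144, 7/48]
  2: [31/144, 25/144, 55/144, 11/48]
  3: [23/144, 37/144, 1/3, 1/4]
P^3 =
  0: [383/1728, 53/192, 265/864, 169/864]
  1: [419/1728, 517/1728, 473/1728, 319/1728]
  2: [343/1728, 401/1728, 589/1728, 395/1728]
  3: [25/108, 35/144, 61/192, 359/1728]
P^4 =
  0: [775/3456, 2753/10368, 6349/20736, 4231/20736]
  1: [4753/20736, 5791/20736, 2051/6912, 4039/20736]
  2: [4517/20736, 5099/20736, 2231/6912, 4427/20736]
  3: [1495/6912, 1789/6912, 205/648, 1081/5184]

(P^4)[1 -> 2] = 2051/6912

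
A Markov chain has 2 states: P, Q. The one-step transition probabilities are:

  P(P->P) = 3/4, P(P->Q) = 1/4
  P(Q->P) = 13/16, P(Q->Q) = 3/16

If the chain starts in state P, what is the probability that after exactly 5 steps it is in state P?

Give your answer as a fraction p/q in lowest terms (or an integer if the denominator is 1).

Answer: 200463/262144

Derivation:
Computing P^5 by repeated multiplication:
P^1 =
  P: [3/4, 1/4]
  Q: [13/16, 3/16]
P^2 =
  P: [49/64, 15/64]
  Q: [195/256, 61/256]
P^3 =
  P: [783/1024, 241/1024]
  Q: [3133/4096, 963/4096]
P^4 =
  P: [12529/16384, 3855/16384]
  Q: [50115/65536, 15421/65536]
P^5 =
  P: [200463/262144, 61681/262144]
  Q: [801853/1048576, 246723/1048576]

(P^5)[P -> P] = 200463/262144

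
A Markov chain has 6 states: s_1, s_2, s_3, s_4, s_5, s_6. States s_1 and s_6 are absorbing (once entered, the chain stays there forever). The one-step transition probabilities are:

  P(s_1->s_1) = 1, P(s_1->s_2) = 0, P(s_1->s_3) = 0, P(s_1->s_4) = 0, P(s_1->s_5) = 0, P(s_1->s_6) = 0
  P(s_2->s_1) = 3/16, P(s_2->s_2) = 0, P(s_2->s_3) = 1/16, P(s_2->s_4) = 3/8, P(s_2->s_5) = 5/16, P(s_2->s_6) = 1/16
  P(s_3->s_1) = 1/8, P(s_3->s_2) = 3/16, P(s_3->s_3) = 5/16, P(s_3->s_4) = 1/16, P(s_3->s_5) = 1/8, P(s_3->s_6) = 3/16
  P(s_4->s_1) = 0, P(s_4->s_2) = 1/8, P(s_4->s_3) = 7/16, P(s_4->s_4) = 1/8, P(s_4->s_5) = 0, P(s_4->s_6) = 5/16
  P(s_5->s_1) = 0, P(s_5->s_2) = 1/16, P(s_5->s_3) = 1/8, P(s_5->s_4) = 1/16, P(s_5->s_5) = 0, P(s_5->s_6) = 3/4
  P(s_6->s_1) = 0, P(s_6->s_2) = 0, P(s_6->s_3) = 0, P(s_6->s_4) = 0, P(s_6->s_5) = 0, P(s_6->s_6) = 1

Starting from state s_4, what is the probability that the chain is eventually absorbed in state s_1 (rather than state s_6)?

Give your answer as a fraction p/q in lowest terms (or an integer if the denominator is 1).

Answer: 950/5037

Derivation:
Let a_i = P(absorbed in s_1 | start in state i).
Boundary conditions: a_s_1 = 1, a_s_6 = 0.
For each transient state i, a_i = sum_j P(i->j) * a_j:
  a_s_2 = 3/16*a_s_1 + 0*a_s_2 + 1/16*a_s_3 + 3/8*a_s_4 + 5/16*a_s_5 + 1/16*a_s_6
  a_s_3 = 1/8*a_s_1 + 3/16*a_s_2 + 5/16*a_s_3 + 1/16*a_s_4 + 1/8*a_s_5 + 3/16*a_s_6
  a_s_4 = 0*a_s_1 + 1/8*a_s_2 + 7/16*a_s_3 + 1/8*a_s_4 + 0*a_s_5 + 5/16*a_s_6
  a_s_5 = 0*a_s_1 + 1/16*a_s_2 + 1/8*a_s_3 + 1/16*a_s_4 + 0*a_s_5 + 3/4*a_s_6

Substituting a_s_1 = 1 and a_s_6 = 0, rearrange to (I - Q) a = r where r[i] = P(i -> s_1):
  [1, -1/16, -3/8, -5/16] . (a_s_2, a_s_3, a_s_4, a_s_5) = 3/16
  [-3/16, 11/16, -1/16, -1/8] . (a_s_2, a_s_3, a_s_4, a_s_5) = 1/8
  [-1/8, -7/16, 7/8, 0] . (a_s_2, a_s_3, a_s_4, a_s_5) = 0
  [-1/16, -1/8, -1/16, 1] . (a_s_2, a_s_3, a_s_4, a_s_5) = 0

Solving yields:
  a_s_2 = 1498/5037
  a_s_3 = 64/219
  a_s_4 = 950/5037
  a_s_5 = 337/5037

Starting state is s_4, so the absorption probability is a_s_4 = 950/5037.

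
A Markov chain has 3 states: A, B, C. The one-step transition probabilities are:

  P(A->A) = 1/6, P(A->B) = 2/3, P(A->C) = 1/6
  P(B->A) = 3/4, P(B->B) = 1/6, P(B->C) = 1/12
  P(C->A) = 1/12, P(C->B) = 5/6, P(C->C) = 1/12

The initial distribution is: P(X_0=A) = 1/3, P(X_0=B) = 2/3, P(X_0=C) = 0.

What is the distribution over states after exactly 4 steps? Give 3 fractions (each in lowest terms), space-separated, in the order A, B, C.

Answer: 3169/7776 1831/3888 35/288

Derivation:
Propagating the distribution step by step (d_{t+1} = d_t * P):
d_0 = (A=1/3, B=2/3, C=0)
  d_1[A] = 1/3*1/6 + 2/3*3/4 + 0*1/12 = 5/9
  d_1[B] = 1/3*2/3 + 2/3*1/6 + 0*5/6 = 1/3
  d_1[C] = 1/3*1/6 + 2/3*1/12 + 0*1/12 = 1/9
d_1 = (A=5/9, B=1/3, C=1/9)
  d_2[A] = 5/9*1/6 + 1/3*3/4 + 1/9*1/12 = 19/54
  d_2[B] = 5/9*2/3 + 1/3*1/6 + 1/9*5/6 = 14/27
  d_2[C] = 5/9*1/6 + 1/3*1/12 + 1/9*1/12 = 7/54
d_2 = (A=19/54, B=14/27, C=7/54)
  d_3[A] = 19/54*1/6 + 14/27*3/4 + 7/54*1/12 = 11/24
  d_3[B] = 19/54*2/3 + 14/27*1/6 + 7/54*5/6 = 139/324
  d_3[C] = 19/54*1/6 + 14/27*1/12 + 7/54*1/12 = 73/648
d_3 = (A=11/24, B=139/324, C=73/648)
  d_4[A] = 11/24*1/6 + 139/324*3/4 + 73/648*1/12 = 3169/7776
  d_4[B] = 11/24*2/3 + 139/324*1/6 + 73/648*5/6 = 1831/3888
  d_4[C] = 11/24*1/6 + 139/324*1/12 + 73/648*1/12 = 35/288
d_4 = (A=3169/7776, B=1831/3888, C=35/288)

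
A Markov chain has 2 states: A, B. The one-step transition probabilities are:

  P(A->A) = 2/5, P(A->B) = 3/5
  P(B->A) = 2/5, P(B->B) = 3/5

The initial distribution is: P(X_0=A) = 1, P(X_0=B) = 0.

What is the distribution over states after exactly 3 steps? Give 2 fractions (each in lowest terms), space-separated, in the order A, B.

Answer: 2/5 3/5

Derivation:
Propagating the distribution step by step (d_{t+1} = d_t * P):
d_0 = (A=1, B=0)
  d_1[A] = 1*2/5 + 0*2/5 = 2/5
  d_1[B] = 1*3/5 + 0*3/5 = 3/5
d_1 = (A=2/5, B=3/5)
  d_2[A] = 2/5*2/5 + 3/5*2/5 = 2/5
  d_2[B] = 2/5*3/5 + 3/5*3/5 = 3/5
d_2 = (A=2/5, B=3/5)
  d_3[A] = 2/5*2/5 + 3/5*2/5 = 2/5
  d_3[B] = 2/5*3/5 + 3/5*3/5 = 3/5
d_3 = (A=2/5, B=3/5)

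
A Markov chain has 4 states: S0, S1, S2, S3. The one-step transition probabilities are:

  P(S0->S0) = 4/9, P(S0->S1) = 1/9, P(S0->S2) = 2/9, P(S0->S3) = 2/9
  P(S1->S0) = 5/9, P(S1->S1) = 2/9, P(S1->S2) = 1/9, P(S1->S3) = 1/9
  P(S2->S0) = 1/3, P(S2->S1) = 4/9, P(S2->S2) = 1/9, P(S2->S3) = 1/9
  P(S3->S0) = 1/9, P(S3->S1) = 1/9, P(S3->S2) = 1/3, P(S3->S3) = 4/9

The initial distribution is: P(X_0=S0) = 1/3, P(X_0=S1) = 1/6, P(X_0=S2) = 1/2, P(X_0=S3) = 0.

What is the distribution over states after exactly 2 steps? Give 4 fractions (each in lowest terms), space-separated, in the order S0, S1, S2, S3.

Propagating the distribution step by step (d_{t+1} = d_t * P):
d_0 = (S0=1/3, S1=1/6, S2=1/2, S3=0)
  d_1[S0] = 1/3*4/9 + 1/6*5/9 + 1/2*1/3 + 0*1/9 = 11/27
  d_1[S1] = 1/3*1/9 + 1/6*2/9 + 1/2*4/9 + 0*1/9 = 8/27
  d_1[S2] = 1/3*2/9 + 1/6*1/9 + 1/2*1/9 + 0*1/3 = 4/27
  d_1[S3] = 1/3*2/9 + 1/6*1/9 + 1/2*1/9 + 0*4/9 = 4/27
d_1 = (S0=11/27, S1=8/27, S2=4/27, S3=4/27)
  d_2[S0] = 11/27*4/9 + 8/27*5/9 + 4/27*1/3 + 4/27*1/9 = 100/243
  d_2[S1] = 11/27*1/9 + 8/27*2/9 + 4/27*4/9 + 4/27*1/9 = 47/243
  d_2[S2] = 11/27*2/9 + 8/27*1/9 + 4/27*1/9 + 4/27*1/3 = 46/243
  d_2[S3] = 11/27*2/9 + 8/27*1/9 + 4/27*1/9 + 4/27*4/9 = 50/243
d_2 = (S0=100/243, S1=47/243, S2=46/243, S3=50/243)

Answer: 100/243 47/243 46/243 50/243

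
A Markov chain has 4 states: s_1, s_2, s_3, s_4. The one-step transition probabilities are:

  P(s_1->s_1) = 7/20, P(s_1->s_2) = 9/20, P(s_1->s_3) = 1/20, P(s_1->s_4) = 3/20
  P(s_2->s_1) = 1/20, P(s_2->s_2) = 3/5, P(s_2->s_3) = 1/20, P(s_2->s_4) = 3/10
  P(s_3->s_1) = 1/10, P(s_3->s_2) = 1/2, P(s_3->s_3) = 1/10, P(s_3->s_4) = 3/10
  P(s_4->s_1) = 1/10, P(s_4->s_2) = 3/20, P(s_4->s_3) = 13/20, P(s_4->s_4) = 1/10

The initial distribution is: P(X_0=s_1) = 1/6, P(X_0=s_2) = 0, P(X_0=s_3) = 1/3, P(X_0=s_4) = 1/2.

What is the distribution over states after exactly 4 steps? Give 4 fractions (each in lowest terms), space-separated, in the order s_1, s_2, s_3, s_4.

Propagating the distribution step by step (d_{t+1} = d_t * P):
d_0 = (s_1=1/6, s_2=0, s_3=1/3, s_4=1/2)
  d_1[s_1] = 1/6*7/20 + 0*1/20 + 1/3*1/10 + 1/2*1/10 = 17/120
  d_1[s_2] = 1/6*9/20 + 0*3/5 + 1/3*1/2 + 1/2*3/20 = 19/60
  d_1[s_3] = 1/6*1/20 + 0*1/20 + 1/3*1/10 + 1/2*13/20 = 11/30
  d_1[s_4] = 1/6*3/20 + 0*3/10 + 1/3*3/10 + 1/2*1/10 = 7/40
d_1 = (s_1=17/120, s_2=19/60, s_3=11/30, s_4=7/40)
  d_2[s_1] = 17/120*7/20 + 19/60*1/20 + 11/30*1/10 + 7/40*1/10 = 287/2400
  d_2[s_2] = 17/120*9/20 + 19/60*3/5 + 11/30*1/2 + 7/40*3/20 = 139/300
  d_2[s_3] = 17/120*1/20 + 19/60*1/20 + 11/30*1/10 + 7/40*13/20 = 13/75
  d_2[s_4] = 17/120*3/20 + 19/60*3/10 + 11/30*3/10 + 7/40*1/10 = 39/160
d_2 = (s_1=287/2400, s_2=139/300, s_3=13/75, s_4=39/160)
  d_3[s_1] = 287/2400*7/20 + 139/300*1/20 + 13/75*1/10 + 39/160*1/10 = 5123/48000
  d_3[s_2] = 287/2400*9/20 + 139/300*3/5 + 13/75*1/2 + 39/160*3/20 = 10921/24000
  d_3[s_3] = 287/2400*1/20 + 139/300*1/20 + 13/75*1/10 + 39/160*13/20 = 2459/12000
  d_3[s_4] = 287/2400*3/20 + 139/300*3/10 + 13/75*3/10 + 39/160*1/10 = 3733/16000
d_3 = (s_1=5123/48000, s_2=10921/24000, s_3=2459/12000, s_4=3733/16000)
  d_4[s_1] = 5123/48000*7/20 + 10921/24000*1/20 + 2459/12000*1/10 + 3733/16000*1/10 = 99773/960000
  d_4[s_2] = 5123/48000*9/20 + 10921/24000*3/5 + 2459/12000*1/2 + 3733/16000*3/20 = 55021/120000
  d_4[s_3] = 5123/48000*1/20 + 10921/24000*1/20 + 2459/12000*1/10 + 3733/16000*13/20 = 6007/30000
  d_4[s_4] = 5123/48000*3/20 + 10921/24000*3/10 + 2459/12000*3/10 + 3733/16000*1/10 = 15189/64000
d_4 = (s_1=99773/960000, s_2=55021/120000, s_3=6007/30000, s_4=15189/64000)

Answer: 99773/960000 55021/120000 6007/30000 15189/64000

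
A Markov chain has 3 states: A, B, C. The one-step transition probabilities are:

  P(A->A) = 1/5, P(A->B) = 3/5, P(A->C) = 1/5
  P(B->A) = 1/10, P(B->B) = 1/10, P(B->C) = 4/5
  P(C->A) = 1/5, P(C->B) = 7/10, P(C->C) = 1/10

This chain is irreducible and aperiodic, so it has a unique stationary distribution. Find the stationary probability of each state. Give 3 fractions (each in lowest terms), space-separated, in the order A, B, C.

Answer: 25/159 68/159 22/53

Derivation:
The stationary distribution satisfies pi = pi * P, i.e.:
  pi_A = 1/5*pi_A + 1/10*pi_B + 1/5*pi_C
  pi_B = 3/5*pi_A + 1/10*pi_B + 7/10*pi_C
  pi_C = 1/5*pi_A + 4/5*pi_B + 1/10*pi_C
with normalization: pi_A + pi_B + pi_C = 1.

Using the first 2 balance equations plus normalization, the linear system A*pi = b is:
  [-4/5, 1/10, 1/5] . pi = 0
  [3/5, -9/10, 7/10] . pi = 0
  [1, 1, 1] . pi = 1

Solving yields:
  pi_A = 25/159
  pi_B = 68/159
  pi_C = 22/53

Verification (pi * P):
  25/159*1/5 + 68/159*1/10 + 22/53*1/5 = 25/159 = pi_A  (ok)
  25/159*3/5 + 68/159*1/10 + 22/53*7/10 = 68/159 = pi_B  (ok)
  25/159*1/5 + 68/159*4/5 + 22/53*1/10 = 22/53 = pi_C  (ok)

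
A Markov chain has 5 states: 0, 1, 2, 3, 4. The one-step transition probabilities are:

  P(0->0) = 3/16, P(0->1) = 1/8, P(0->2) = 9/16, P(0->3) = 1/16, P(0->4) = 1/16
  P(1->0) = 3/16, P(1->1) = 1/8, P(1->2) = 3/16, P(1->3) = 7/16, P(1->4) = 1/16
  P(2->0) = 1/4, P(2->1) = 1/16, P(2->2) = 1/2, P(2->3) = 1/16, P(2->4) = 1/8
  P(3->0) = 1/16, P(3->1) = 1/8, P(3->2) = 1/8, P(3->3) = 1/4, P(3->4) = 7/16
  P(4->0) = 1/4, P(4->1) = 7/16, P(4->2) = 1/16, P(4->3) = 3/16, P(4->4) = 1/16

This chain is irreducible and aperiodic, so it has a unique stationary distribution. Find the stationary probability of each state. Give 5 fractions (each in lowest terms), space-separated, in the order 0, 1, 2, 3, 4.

The stationary distribution satisfies pi = pi * P, i.e.:
  pi_0 = 3/16*pi_0 + 3/16*pi_1 + 1/4*pi_2 + 1/16*pi_3 + 1/4*pi_4
  pi_1 = 1/8*pi_0 + 1/8*pi_1 + 1/16*pi_2 + 1/8*pi_3 + 7/16*pi_4
  pi_2 = 9/16*pi_0 + 3/16*pi_1 + 1/2*pi_2 + 1/8*pi_3 + 1/16*pi_4
  pi_3 = 1/16*pi_0 + 7/16*pi_1 + 1/16*pi_2 + 1/4*pi_3 + 3/16*pi_4
  pi_4 = 1/16*pi_0 + 1/16*pi_1 + 1/8*pi_2 + 7/16*pi_3 + 1/16*pi_4
with normalization: pi_0 + pi_1 + pi_2 + pi_3 + pi_4 = 1.

Using the first 4 balance equations plus normalization, the linear system A*pi = b is:
  [-13/16, 3/16, 1/4, 1/16, 1/4] . pi = 0
  [1/8, -7/8, 1/16, 1/8, 7/16] . pi = 0
  [9/16, 3/16, -1/2, 1/8, 1/16] . pi = 0
  [1/16, 7/16, 1/16, -3/4, 3/16] . pi = 0
  [1, 1, 1, 1, 1] . pi = 1

Solving yields:
  pi_0 = 9955/50604
  pi_1 = 7579/50604
  pi_2 = 4276/12651
  pi_3 = 4267/25302
  pi_4 = 1858/12651

Verification (pi * P):
  9955/50604*3/16 + 7579/50604*3/16 + 4276/12651*1/4 + 4267/25302*1/16 + 1858/12651*1/4 = 9955/50604 = pi_0  (ok)
  9955/50604*1/8 + 7579/50604*1/8 + 4276/12651*1/16 + 4267/25302*1/8 + 1858/12651*7/16 = 7579/50604 = pi_1  (ok)
  9955/50604*9/16 + 7579/50604*3/16 + 4276/12651*1/2 + 4267/25302*1/8 + 1858/12651*1/16 = 4276/12651 = pi_2  (ok)
  9955/50604*1/16 + 7579/50604*7/16 + 4276/12651*1/16 + 4267/25302*1/4 + 1858/12651*3/16 = 4267/25302 = pi_3  (ok)
  9955/50604*1/16 + 7579/50604*1/16 + 4276/12651*1/8 + 4267/25302*7/16 + 1858/12651*1/16 = 1858/12651 = pi_4  (ok)

Answer: 9955/50604 7579/50604 4276/12651 4267/25302 1858/12651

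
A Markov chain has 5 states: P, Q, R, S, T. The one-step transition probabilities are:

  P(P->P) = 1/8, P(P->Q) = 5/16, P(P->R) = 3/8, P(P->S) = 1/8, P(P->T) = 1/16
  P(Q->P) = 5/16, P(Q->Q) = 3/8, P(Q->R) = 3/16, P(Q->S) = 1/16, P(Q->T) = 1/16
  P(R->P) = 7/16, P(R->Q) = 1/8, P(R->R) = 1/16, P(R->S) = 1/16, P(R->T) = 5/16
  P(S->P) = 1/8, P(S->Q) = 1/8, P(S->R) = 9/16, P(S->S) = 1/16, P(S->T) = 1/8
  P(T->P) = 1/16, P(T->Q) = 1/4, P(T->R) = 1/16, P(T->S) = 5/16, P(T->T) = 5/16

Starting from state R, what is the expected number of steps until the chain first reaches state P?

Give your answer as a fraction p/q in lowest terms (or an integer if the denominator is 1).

Let h_i = expected steps to first reach P from state i.
Boundary: h_P = 0.
First-step equations for the other states:
  h_Q = 1 + 5/16*h_P + 3/8*h_Q + 3/16*h_R + 1/16*h_S + 1/16*h_T
  h_R = 1 + 7/16*h_P + 1/8*h_Q + 1/16*h_R + 1/16*h_S + 5/16*h_T
  h_S = 1 + 1/8*h_P + 1/8*h_Q + 9/16*h_R + 1/16*h_S + 1/8*h_T
  h_T = 1 + 1/16*h_P + 1/4*h_Q + 1/16*h_R + 5/16*h_S + 5/16*h_T

Substituting h_P = 0 and rearranging gives the linear system (I - Q) h = 1:
  [5/8, -3/16, -1/16, -1/16] . (h_Q, h_R, h_S, h_T) = 1
  [-1/8, 15/16, -1/16, -5/16] . (h_Q, h_R, h_S, h_T) = 1
  [-1/8, -9/16, 15/16, -1/8] . (h_Q, h_R, h_S, h_T) = 1
  [-1/4, -1/16, -5/16, 11/16] . (h_Q, h_R, h_S, h_T) = 1

Solving yields:
  h_Q = 13664/3803
  h_R = 13376/3803
  h_S = 16464/3803
  h_T = 19200/3803

Starting state is R, so the expected hitting time is h_R = 13376/3803.

Answer: 13376/3803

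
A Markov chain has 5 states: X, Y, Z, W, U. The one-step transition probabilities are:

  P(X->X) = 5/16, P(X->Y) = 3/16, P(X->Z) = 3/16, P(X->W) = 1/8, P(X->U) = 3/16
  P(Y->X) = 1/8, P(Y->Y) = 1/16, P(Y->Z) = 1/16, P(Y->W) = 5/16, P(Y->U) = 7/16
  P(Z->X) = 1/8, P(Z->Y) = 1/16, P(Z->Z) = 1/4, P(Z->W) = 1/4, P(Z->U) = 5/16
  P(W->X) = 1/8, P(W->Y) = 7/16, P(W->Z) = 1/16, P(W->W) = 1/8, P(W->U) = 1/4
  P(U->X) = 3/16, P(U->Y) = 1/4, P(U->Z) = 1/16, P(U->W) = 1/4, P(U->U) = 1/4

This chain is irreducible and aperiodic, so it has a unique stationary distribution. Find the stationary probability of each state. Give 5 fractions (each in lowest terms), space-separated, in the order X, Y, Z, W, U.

The stationary distribution satisfies pi = pi * P, i.e.:
  pi_X = 5/16*pi_X + 1/8*pi_Y + 1/8*pi_Z + 1/8*pi_W + 3/16*pi_U
  pi_Y = 3/16*pi_X + 1/16*pi_Y + 1/16*pi_Z + 7/16*pi_W + 1/4*pi_U
  pi_Z = 3/16*pi_X + 1/16*pi_Y + 1/4*pi_Z + 1/16*pi_W + 1/16*pi_U
  pi_W = 1/8*pi_X + 5/16*pi_Y + 1/4*pi_Z + 1/8*pi_W + 1/4*pi_U
  pi_U = 3/16*pi_X + 7/16*pi_Y + 5/16*pi_Z + 1/4*pi_W + 1/4*pi_U
with normalization: pi_X + pi_Y + pi_Z + pi_W + pi_U = 1.

Using the first 4 balance equations plus normalization, the linear system A*pi = b is:
  [-11/16, 1/8, 1/8, 1/8, 3/16] . pi = 0
  [3/16, -15/16, 1/16, 7/16, 1/4] . pi = 0
  [3/16, 1/16, -3/4, 1/16, 1/16] . pi = 0
  [1/8, 5/16, 1/4, -7/8, 1/4] . pi = 0
  [1, 1, 1, 1, 1] . pi = 1

Solving yields:
  pi_X = 10807/61443
  pi_Y = 13442/61443
  pi_Z = 6389/61443
  pi_W = 4400/20481
  pi_U = 17605/61443

Verification (pi * P):
  10807/61443*5/16 + 13442/61443*1/8 + 6389/61443*1/8 + 4400/20481*1/8 + 17605/61443*3/16 = 10807/61443 = pi_X  (ok)
  10807/61443*3/16 + 13442/61443*1/16 + 6389/61443*1/16 + 4400/20481*7/16 + 17605/61443*1/4 = 13442/61443 = pi_Y  (ok)
  10807/61443*3/16 + 13442/61443*1/16 + 6389/61443*1/4 + 4400/20481*1/16 + 17605/61443*1/16 = 6389/61443 = pi_Z  (ok)
  10807/61443*1/8 + 13442/61443*5/16 + 6389/61443*1/4 + 4400/20481*1/8 + 17605/61443*1/4 = 4400/20481 = pi_W  (ok)
  10807/61443*3/16 + 13442/61443*7/16 + 6389/61443*5/16 + 4400/20481*1/4 + 17605/61443*1/4 = 17605/61443 = pi_U  (ok)

Answer: 10807/61443 13442/61443 6389/61443 4400/20481 17605/61443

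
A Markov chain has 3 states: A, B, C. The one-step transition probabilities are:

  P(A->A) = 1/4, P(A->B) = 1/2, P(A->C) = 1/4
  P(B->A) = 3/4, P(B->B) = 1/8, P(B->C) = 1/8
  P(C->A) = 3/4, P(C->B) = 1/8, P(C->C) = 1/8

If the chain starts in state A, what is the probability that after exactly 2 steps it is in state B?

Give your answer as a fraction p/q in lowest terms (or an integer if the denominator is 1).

Computing P^2 by repeated multiplication:
P^1 =
  A: [1/4, 1/2, 1/4]
  B: [3/4, 1/8, 1/8]
  C: [3/4, 1/8, 1/8]
P^2 =
  A: [5/8, 7/32, 5/32]
  B: [3/8, 13/32, 7/32]
  C: [3/8, 13/32, 7/32]

(P^2)[A -> B] = 7/32

Answer: 7/32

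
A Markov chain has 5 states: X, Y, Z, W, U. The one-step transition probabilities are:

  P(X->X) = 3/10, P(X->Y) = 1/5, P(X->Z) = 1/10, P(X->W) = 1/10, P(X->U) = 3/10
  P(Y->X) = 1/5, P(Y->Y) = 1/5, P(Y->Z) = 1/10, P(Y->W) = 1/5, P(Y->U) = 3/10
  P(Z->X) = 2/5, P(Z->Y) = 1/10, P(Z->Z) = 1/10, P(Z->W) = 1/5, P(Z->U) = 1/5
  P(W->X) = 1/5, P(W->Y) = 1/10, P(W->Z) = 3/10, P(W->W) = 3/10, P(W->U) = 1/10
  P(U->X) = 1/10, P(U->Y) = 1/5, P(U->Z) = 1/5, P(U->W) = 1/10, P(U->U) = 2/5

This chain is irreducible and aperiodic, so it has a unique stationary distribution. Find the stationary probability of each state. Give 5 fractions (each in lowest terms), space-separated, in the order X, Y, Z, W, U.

The stationary distribution satisfies pi = pi * P, i.e.:
  pi_X = 3/10*pi_X + 1/5*pi_Y + 2/5*pi_Z + 1/5*pi_W + 1/10*pi_U
  pi_Y = 1/5*pi_X + 1/5*pi_Y + 1/10*pi_Z + 1/10*pi_W + 1/5*pi_U
  pi_Z = 1/10*pi_X + 1/10*pi_Y + 1/10*pi_Z + 3/10*pi_W + 1/5*pi_U
  pi_W = 1/10*pi_X + 1/5*pi_Y + 1/5*pi_Z + 3/10*pi_W + 1/10*pi_U
  pi_U = 3/10*pi_X + 3/10*pi_Y + 1/5*pi_Z + 1/10*pi_W + 2/5*pi_U
with normalization: pi_X + pi_Y + pi_Z + pi_W + pi_U = 1.

Using the first 4 balance equations plus normalization, the linear system A*pi = b is:
  [-7/10, 1/5, 2/5, 1/5, 1/10] . pi = 0
  [1/5, -4/5, 1/10, 1/10, 1/5] . pi = 0
  [1/10, 1/10, -9/10, 3/10, 1/5] . pi = 0
  [1/10, 1/5, 1/5, -7/10, 1/10] . pi = 0
  [1, 1, 1, 1, 1] . pi = 1

Solving yields:
  pi_X = 547/2409
  pi_Y = 403/2409
  pi_Z = 388/2409
  pi_W = 400/2409
  pi_U = 61/219

Verification (pi * P):
  547/2409*3/10 + 403/2409*1/5 + 388/2409*2/5 + 400/2409*1/5 + 61/219*1/10 = 547/2409 = pi_X  (ok)
  547/2409*1/5 + 403/2409*1/5 + 388/2409*1/10 + 400/2409*1/10 + 61/219*1/5 = 403/2409 = pi_Y  (ok)
  547/2409*1/10 + 403/2409*1/10 + 388/2409*1/10 + 400/2409*3/10 + 61/219*1/5 = 388/2409 = pi_Z  (ok)
  547/2409*1/10 + 403/2409*1/5 + 388/2409*1/5 + 400/2409*3/10 + 61/219*1/10 = 400/2409 = pi_W  (ok)
  547/2409*3/10 + 403/2409*3/10 + 388/2409*1/5 + 400/2409*1/10 + 61/219*2/5 = 61/219 = pi_U  (ok)

Answer: 547/2409 403/2409 388/2409 400/2409 61/219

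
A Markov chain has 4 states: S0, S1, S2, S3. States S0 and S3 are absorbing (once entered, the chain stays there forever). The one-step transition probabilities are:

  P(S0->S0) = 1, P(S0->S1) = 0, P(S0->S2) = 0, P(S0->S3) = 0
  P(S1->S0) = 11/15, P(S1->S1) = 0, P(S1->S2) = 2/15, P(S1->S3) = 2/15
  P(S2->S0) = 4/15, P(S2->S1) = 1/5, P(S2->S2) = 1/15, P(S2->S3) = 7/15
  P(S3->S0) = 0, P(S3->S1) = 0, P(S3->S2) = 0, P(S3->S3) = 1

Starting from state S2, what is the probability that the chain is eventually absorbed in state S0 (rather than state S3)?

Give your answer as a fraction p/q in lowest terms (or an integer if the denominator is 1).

Let a_i = P(absorbed in S0 | start in state i).
Boundary conditions: a_S0 = 1, a_S3 = 0.
For each transient state i, a_i = sum_j P(i->j) * a_j:
  a_S1 = 11/15*a_S0 + 0*a_S1 + 2/15*a_S2 + 2/15*a_S3
  a_S2 = 4/15*a_S0 + 1/5*a_S1 + 1/15*a_S2 + 7/15*a_S3

Substituting a_S0 = 1 and a_S3 = 0, rearrange to (I - Q) a = r where r[i] = P(i -> S0):
  [1, -2/15] . (a_S1, a_S2) = 11/15
  [-1/5, 14/15] . (a_S1, a_S2) = 4/15

Solving yields:
  a_S1 = 27/34
  a_S2 = 31/68

Starting state is S2, so the absorption probability is a_S2 = 31/68.

Answer: 31/68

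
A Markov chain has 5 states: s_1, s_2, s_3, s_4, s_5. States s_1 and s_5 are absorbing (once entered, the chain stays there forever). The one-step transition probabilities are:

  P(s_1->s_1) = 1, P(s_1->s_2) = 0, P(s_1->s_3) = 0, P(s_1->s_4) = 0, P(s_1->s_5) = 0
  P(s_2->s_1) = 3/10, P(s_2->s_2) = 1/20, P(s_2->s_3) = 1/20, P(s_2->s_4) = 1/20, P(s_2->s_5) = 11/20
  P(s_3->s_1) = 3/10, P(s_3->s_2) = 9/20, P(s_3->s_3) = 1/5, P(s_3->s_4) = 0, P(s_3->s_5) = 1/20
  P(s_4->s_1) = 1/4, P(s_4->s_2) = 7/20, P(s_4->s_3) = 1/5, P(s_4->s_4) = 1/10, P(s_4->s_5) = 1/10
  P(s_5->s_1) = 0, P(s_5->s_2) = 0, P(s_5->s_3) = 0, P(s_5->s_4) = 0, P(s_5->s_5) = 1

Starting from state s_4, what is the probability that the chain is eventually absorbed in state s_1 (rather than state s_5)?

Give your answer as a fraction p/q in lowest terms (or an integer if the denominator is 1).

Answer: 2861/5162

Derivation:
Let a_i = P(absorbed in s_1 | start in state i).
Boundary conditions: a_s_1 = 1, a_s_5 = 0.
For each transient state i, a_i = sum_j P(i->j) * a_j:
  a_s_2 = 3/10*a_s_1 + 1/20*a_s_2 + 1/20*a_s_3 + 1/20*a_s_4 + 11/20*a_s_5
  a_s_3 = 3/10*a_s_1 + 9/20*a_s_2 + 1/5*a_s_3 + 0*a_s_4 + 1/20*a_s_5
  a_s_4 = 1/4*a_s_1 + 7/20*a_s_2 + 1/5*a_s_3 + 1/10*a_s_4 + 1/10*a_s_5

Substituting a_s_1 = 1 and a_s_5 = 0, rearrange to (I - Q) a = r where r[i] = P(i -> s_1):
  [19/20, -1/20, -1/20] . (a_s_2, a_s_3, a_s_4) = 3/10
  [-9/20, 4/5, 0] . (a_s_2, a_s_3, a_s_4) = 3/10
  [-7/20, -1/5, 9/10] . (a_s_2, a_s_3, a_s_4) = 1/4

Solving yields:
  a_s_2 = 970/2581
  a_s_3 = 3027/5162
  a_s_4 = 2861/5162

Starting state is s_4, so the absorption probability is a_s_4 = 2861/5162.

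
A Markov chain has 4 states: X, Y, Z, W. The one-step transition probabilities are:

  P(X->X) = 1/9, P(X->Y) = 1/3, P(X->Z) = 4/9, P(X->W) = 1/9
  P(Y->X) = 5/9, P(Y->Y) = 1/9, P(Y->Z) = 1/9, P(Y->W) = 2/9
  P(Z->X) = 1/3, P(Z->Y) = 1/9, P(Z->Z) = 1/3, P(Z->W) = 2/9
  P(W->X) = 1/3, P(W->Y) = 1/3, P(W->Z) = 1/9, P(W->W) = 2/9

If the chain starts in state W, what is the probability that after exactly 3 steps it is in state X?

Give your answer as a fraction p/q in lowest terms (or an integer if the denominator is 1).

Computing P^3 by repeated multiplication:
P^1 =
  X: [1/9, 1/3, 4/9, 1/9]
  Y: [5/9, 1/9, 1/9, 2/9]
  Z: [1/3, 1/9, 1/3, 2/9]
  W: [1/3, 1/3, 1/9, 2/9]
P^2 =
  X: [31/81, 13/81, 20/81, 17/81]
  Y: [19/81, 23/81, 26/81, 13/81]
  Z: [23/81, 19/81, 8/27, 5/27]
  W: [1/3, 19/81, 20/81, 5/27]
P^3 =
  X: [23/81, 59/243, 214/729, 131/729]
  Y: [251/729, 145/729, 190/729, 143/729]
  Z: [235/729, 157/729, 22/81, 139/729]
  W: [227/729, 55/243, 202/729, 5/27]

(P^3)[W -> X] = 227/729

Answer: 227/729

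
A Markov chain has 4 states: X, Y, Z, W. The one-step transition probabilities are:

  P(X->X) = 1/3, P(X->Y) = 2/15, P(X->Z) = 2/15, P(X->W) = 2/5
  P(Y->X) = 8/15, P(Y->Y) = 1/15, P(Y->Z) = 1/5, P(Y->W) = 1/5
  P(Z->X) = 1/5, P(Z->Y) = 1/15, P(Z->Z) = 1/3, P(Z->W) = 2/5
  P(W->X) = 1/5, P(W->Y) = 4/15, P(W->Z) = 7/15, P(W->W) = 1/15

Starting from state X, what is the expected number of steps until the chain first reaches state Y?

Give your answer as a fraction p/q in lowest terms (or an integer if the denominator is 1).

Answer: 1800/277

Derivation:
Let h_i = expected steps to first reach Y from state i.
Boundary: h_Y = 0.
First-step equations for the other states:
  h_X = 1 + 1/3*h_X + 2/15*h_Y + 2/15*h_Z + 2/5*h_W
  h_Z = 1 + 1/5*h_X + 1/15*h_Y + 1/3*h_Z + 2/5*h_W
  h_W = 1 + 1/5*h_X + 4/15*h_Y + 7/15*h_Z + 1/15*h_W

Substituting h_Y = 0 and rearranging gives the linear system (I - Q) h = 1:
  [2/3, -2/15, -2/5] . (h_X, h_Z, h_W) = 1
  [-1/5, 2/3, -2/5] . (h_X, h_Z, h_W) = 1
  [-1/5, -7/15, 14/15] . (h_X, h_Z, h_W) = 1

Solving yields:
  h_X = 1800/277
  h_Z = 1950/277
  h_W = 3315/554

Starting state is X, so the expected hitting time is h_X = 1800/277.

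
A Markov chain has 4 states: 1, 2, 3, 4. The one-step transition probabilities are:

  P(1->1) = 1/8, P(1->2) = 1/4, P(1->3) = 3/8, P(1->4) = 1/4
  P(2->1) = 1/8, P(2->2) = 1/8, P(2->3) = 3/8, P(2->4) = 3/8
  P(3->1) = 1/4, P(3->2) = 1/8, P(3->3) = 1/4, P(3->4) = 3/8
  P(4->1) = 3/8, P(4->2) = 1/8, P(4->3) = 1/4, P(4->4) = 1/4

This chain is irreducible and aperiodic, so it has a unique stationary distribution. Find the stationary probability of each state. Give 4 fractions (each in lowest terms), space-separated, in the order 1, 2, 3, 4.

Answer: 159/665 103/665 199/665 204/665

Derivation:
The stationary distribution satisfies pi = pi * P, i.e.:
  pi_1 = 1/8*pi_1 + 1/8*pi_2 + 1/4*pi_3 + 3/8*pi_4
  pi_2 = 1/4*pi_1 + 1/8*pi_2 + 1/8*pi_3 + 1/8*pi_4
  pi_3 = 3/8*pi_1 + 3/8*pi_2 + 1/4*pi_3 + 1/4*pi_4
  pi_4 = 1/4*pi_1 + 3/8*pi_2 + 3/8*pi_3 + 1/4*pi_4
with normalization: pi_1 + pi_2 + pi_3 + pi_4 = 1.

Using the first 3 balance equations plus normalization, the linear system A*pi = b is:
  [-7/8, 1/8, 1/4, 3/8] . pi = 0
  [1/4, -7/8, 1/8, 1/8] . pi = 0
  [3/8, 3/8, -3/4, 1/4] . pi = 0
  [1, 1, 1, 1] . pi = 1

Solving yields:
  pi_1 = 159/665
  pi_2 = 103/665
  pi_3 = 199/665
  pi_4 = 204/665

Verification (pi * P):
  159/665*1/8 + 103/665*1/8 + 199/665*1/4 + 204/665*3/8 = 159/665 = pi_1  (ok)
  159/665*1/4 + 103/665*1/8 + 199/665*1/8 + 204/665*1/8 = 103/665 = pi_2  (ok)
  159/665*3/8 + 103/665*3/8 + 199/665*1/4 + 204/665*1/4 = 199/665 = pi_3  (ok)
  159/665*1/4 + 103/665*3/8 + 199/665*3/8 + 204/665*1/4 = 204/665 = pi_4  (ok)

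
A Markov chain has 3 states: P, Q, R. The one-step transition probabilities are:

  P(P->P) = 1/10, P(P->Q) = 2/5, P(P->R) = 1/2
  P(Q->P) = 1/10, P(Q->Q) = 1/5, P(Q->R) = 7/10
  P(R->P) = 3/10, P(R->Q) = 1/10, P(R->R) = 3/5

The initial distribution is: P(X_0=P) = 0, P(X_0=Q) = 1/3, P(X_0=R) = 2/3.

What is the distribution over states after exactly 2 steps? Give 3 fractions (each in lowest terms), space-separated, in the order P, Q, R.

Propagating the distribution step by step (d_{t+1} = d_t * P):
d_0 = (P=0, Q=1/3, R=2/3)
  d_1[P] = 0*1/10 + 1/3*1/10 + 2/3*3/10 = 7/30
  d_1[Q] = 0*2/5 + 1/3*1/5 + 2/3*1/10 = 2/15
  d_1[R] = 0*1/2 + 1/3*7/10 + 2/3*3/5 = 19/30
d_1 = (P=7/30, Q=2/15, R=19/30)
  d_2[P] = 7/30*1/10 + 2/15*1/10 + 19/30*3/10 = 17/75
  d_2[Q] = 7/30*2/5 + 2/15*1/5 + 19/30*1/10 = 11/60
  d_2[R] = 7/30*1/2 + 2/15*7/10 + 19/30*3/5 = 59/100
d_2 = (P=17/75, Q=11/60, R=59/100)

Answer: 17/75 11/60 59/100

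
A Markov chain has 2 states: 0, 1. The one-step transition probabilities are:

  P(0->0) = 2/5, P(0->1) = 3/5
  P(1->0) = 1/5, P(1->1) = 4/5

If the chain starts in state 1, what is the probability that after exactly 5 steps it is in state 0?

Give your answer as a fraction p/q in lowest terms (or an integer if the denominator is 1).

Computing P^5 by repeated multiplication:
P^1 =
  0: [2/5, 3/5]
  1: [1/5, 4/5]
P^2 =
  0: [7/25, 18/25]
  1: [6/25, 19/25]
P^3 =
  0: [32/125, 93/125]
  1: [31/125, 94/125]
P^4 =
  0: [157/625, 468/625]
  1: [156/625, 469/625]
P^5 =
  0: [782/3125, 2343/3125]
  1: [781/3125, 2344/3125]

(P^5)[1 -> 0] = 781/3125

Answer: 781/3125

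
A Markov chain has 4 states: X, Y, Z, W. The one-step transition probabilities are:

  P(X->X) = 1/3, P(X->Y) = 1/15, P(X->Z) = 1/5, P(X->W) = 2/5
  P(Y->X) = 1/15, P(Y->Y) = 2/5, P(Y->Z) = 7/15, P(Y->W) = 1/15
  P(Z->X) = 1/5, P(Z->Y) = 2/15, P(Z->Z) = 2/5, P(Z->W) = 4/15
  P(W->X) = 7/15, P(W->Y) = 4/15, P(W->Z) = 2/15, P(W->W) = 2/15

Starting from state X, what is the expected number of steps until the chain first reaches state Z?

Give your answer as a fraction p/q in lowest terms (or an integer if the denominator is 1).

Answer: 1025/236

Derivation:
Let h_i = expected steps to first reach Z from state i.
Boundary: h_Z = 0.
First-step equations for the other states:
  h_X = 1 + 1/3*h_X + 1/15*h_Y + 1/5*h_Z + 2/5*h_W
  h_Y = 1 + 1/15*h_X + 2/5*h_Y + 7/15*h_Z + 1/15*h_W
  h_W = 1 + 7/15*h_X + 4/15*h_Y + 2/15*h_Z + 2/15*h_W

Substituting h_Z = 0 and rearranging gives the linear system (I - Q) h = 1:
  [2/3, -1/15, -2/5] . (h_X, h_Y, h_W) = 1
  [-1/15, 3/5, -1/15] . (h_X, h_Y, h_W) = 1
  [-7/15, -4/15, 13/15] . (h_X, h_Y, h_W) = 1

Solving yields:
  h_X = 1025/236
  h_Y = 155/59
  h_W = 1015/236

Starting state is X, so the expected hitting time is h_X = 1025/236.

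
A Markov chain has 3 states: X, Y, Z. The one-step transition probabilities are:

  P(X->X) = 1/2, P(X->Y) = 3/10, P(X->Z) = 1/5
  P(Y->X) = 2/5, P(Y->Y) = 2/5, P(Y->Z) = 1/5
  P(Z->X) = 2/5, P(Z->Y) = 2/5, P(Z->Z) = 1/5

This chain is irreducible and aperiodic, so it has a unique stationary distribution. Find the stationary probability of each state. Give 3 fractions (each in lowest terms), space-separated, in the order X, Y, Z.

Answer: 4/9 16/45 1/5

Derivation:
The stationary distribution satisfies pi = pi * P, i.e.:
  pi_X = 1/2*pi_X + 2/5*pi_Y + 2/5*pi_Z
  pi_Y = 3/10*pi_X + 2/5*pi_Y + 2/5*pi_Z
  pi_Z = 1/5*pi_X + 1/5*pi_Y + 1/5*pi_Z
with normalization: pi_X + pi_Y + pi_Z = 1.

Using the first 2 balance equations plus normalization, the linear system A*pi = b is:
  [-1/2, 2/5, 2/5] . pi = 0
  [3/10, -3/5, 2/5] . pi = 0
  [1, 1, 1] . pi = 1

Solving yields:
  pi_X = 4/9
  pi_Y = 16/45
  pi_Z = 1/5

Verification (pi * P):
  4/9*1/2 + 16/45*2/5 + 1/5*2/5 = 4/9 = pi_X  (ok)
  4/9*3/10 + 16/45*2/5 + 1/5*2/5 = 16/45 = pi_Y  (ok)
  4/9*1/5 + 16/45*1/5 + 1/5*1/5 = 1/5 = pi_Z  (ok)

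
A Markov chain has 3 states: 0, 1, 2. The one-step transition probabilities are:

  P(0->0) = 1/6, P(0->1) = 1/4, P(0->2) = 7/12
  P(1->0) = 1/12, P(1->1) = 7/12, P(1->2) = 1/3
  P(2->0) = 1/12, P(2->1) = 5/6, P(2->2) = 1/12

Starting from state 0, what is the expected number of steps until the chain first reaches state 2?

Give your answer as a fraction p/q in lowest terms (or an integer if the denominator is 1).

Let h_i = expected steps to first reach 2 from state i.
Boundary: h_2 = 0.
First-step equations for the other states:
  h_0 = 1 + 1/6*h_0 + 1/4*h_1 + 7/12*h_2
  h_1 = 1 + 1/12*h_0 + 7/12*h_1 + 1/3*h_2

Substituting h_2 = 0 and rearranging gives the linear system (I - Q) h = 1:
  [5/6, -1/4] . (h_0, h_1) = 1
  [-1/12, 5/12] . (h_0, h_1) = 1

Solving yields:
  h_0 = 96/47
  h_1 = 132/47

Starting state is 0, so the expected hitting time is h_0 = 96/47.

Answer: 96/47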